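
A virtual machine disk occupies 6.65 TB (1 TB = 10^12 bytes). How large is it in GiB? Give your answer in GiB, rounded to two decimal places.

6,193.30 GiB

6.65 TB = 6.65 × 10^12 bytes = 6,650,000,000,000 bytes
1 GiB = 2^30 bytes = 1,073,741,824 bytes
6,650,000,000,000 / 1,073,741,824 = 6,193.30 GiB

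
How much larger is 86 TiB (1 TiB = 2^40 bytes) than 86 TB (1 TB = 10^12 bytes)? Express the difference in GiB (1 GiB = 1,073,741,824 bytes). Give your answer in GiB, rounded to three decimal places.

7,970.259 GiB

86 TiB = 86 × 1,099,511,627,776 = 94,557,999,988,736 bytes
86 TB = 86 × 1,000,000,000,000 = 86,000,000,000,000 bytes
difference = 8,557,999,988,736 bytes
8,557,999,988,736 / 1,073,741,824 = 7,970.259 GiB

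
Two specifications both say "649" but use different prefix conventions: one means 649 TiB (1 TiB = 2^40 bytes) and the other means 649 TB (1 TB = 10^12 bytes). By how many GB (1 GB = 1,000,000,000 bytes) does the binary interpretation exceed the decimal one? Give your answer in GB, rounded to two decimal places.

649 TiB = 649 × 1,099,511,627,776 = 713,583,046,426,624 bytes
649 TB = 649 × 1,000,000,000,000 = 649,000,000,000,000 bytes
difference = 64,583,046,426,624 bytes
64,583,046,426,624 / 1,000,000,000 = 64,583.05 GB

64,583.05 GB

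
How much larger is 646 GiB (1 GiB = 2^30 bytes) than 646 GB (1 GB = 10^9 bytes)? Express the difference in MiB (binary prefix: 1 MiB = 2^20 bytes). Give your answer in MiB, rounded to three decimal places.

45,430.392 MiB

646 GiB = 646 × 1,073,741,824 = 693,637,218,304 bytes
646 GB = 646 × 1,000,000,000 = 646,000,000,000 bytes
difference = 47,637,218,304 bytes
47,637,218,304 / 1,048,576 = 45,430.392 MiB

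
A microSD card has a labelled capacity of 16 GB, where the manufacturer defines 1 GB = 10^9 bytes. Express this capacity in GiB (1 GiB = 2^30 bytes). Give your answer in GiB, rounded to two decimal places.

16 GB × 1,000,000,000 bytes/GB = 16,000,000,000 bytes
1 GiB = 1,073,741,824 bytes
16,000,000,000 / 1,073,741,824 = 14.90 GiB

14.90 GiB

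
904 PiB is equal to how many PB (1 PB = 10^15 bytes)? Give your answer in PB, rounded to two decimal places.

904 PiB × 1,125,899,906,842,624 bytes/PiB = 1,017,813,515,785,732,096 bytes
1 PB = 1,000,000,000,000,000 bytes
1,017,813,515,785,732,096 / 1,000,000,000,000,000 = 1,017.81 PB

1,017.81 PB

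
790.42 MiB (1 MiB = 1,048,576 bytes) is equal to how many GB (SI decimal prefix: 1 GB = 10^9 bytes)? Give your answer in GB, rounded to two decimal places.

0.83 GB

790.42 MiB × 1,048,576 bytes/MiB = 828,815,441.92 bytes
1 GB = 10^9 bytes = 1,000,000,000 bytes
828,815,441.92 / 1,000,000,000 = 0.83 GB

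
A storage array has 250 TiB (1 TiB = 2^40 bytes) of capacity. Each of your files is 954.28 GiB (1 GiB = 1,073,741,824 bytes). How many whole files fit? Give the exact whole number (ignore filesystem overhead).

268

Capacity: 250 TiB = 274,877,906,944,000 bytes
Per item: 954.28 GiB = 1,024,650,347,806.72 bytes
⌊274,877,906,944,000 / 1,024,650,347,806.72⌋ = 268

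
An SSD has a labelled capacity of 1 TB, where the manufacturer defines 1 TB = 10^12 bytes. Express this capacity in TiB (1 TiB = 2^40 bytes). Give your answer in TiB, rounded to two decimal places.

1 TB × 1,000,000,000,000 bytes/TB = 1,000,000,000,000 bytes
1 TiB = 2^40 bytes = 1,099,511,627,776 bytes
1,000,000,000,000 / 1,099,511,627,776 = 0.91 TiB

0.91 TiB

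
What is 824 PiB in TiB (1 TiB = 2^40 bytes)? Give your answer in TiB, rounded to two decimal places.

843,776.00 TiB

824 PiB = 824 × 2^50 bytes = 927,741,523,238,322,176 bytes
1 TiB = 1,099,511,627,776 bytes
927,741,523,238,322,176 / 1,099,511,627,776 = 843,776.00 TiB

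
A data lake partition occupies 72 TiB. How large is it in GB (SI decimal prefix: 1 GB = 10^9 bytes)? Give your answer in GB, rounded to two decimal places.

72 TiB × 1,099,511,627,776 bytes/TiB = 79,164,837,199,872 bytes
1 GB = 1,000,000,000 bytes
79,164,837,199,872 / 1,000,000,000 = 79,164.84 GB

79,164.84 GB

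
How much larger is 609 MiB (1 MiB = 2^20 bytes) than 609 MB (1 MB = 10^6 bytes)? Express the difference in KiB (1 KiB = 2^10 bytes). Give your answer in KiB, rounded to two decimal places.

28,889.44 KiB

609 MiB = 609 × 1,048,576 = 638,582,784 bytes
609 MB = 609 × 1,000,000 = 609,000,000 bytes
difference = 29,582,784 bytes
29,582,784 / 1,024 = 28,889.44 KiB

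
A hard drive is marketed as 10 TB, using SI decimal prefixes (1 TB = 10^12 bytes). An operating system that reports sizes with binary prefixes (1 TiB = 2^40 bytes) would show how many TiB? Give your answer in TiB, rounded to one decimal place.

10 TB = 10 × 10^12 bytes = 10,000,000,000,000 bytes
1 TiB = 2^40 bytes = 1,099,511,627,776 bytes
10,000,000,000,000 / 1,099,511,627,776 = 9.1 TiB

9.1 TiB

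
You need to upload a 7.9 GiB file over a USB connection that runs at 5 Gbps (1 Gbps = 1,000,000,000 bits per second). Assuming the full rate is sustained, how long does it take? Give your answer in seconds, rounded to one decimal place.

13.6 seconds

7.9 GiB = 8,482,560,409.6 bytes = 67,860,483,276.8 bits
5 Gbps = 5,000,000,000 bits/s
time = 67,860,483,276.8 / 5,000,000,000 = 13.6 s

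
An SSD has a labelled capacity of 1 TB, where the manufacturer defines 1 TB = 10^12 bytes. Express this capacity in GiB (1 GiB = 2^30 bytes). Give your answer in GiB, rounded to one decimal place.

931.3 GiB

1 TB × 1,000,000,000,000 bytes/TB = 1,000,000,000,000 bytes
1 GiB = 1,073,741,824 bytes
1,000,000,000,000 / 1,073,741,824 = 931.3 GiB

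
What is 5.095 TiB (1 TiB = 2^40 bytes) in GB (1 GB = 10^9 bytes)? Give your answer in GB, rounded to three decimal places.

5,602.012 GB

5.095 TiB × 1,099,511,627,776 bytes/TiB = 5,602,011,743,518.72 bytes
1 GB = 1,000,000,000 bytes
5,602,011,743,518.72 / 1,000,000,000 = 5,602.012 GB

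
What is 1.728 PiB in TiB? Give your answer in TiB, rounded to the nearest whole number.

1,769 TiB

1.728 PiB = 1.728 × 2^50 bytes = 1,945,555,039,024,054.272 bytes
1 TiB = 1,099,511,627,776 bytes
1,945,555,039,024,054.272 / 1,099,511,627,776 = 1,769 TiB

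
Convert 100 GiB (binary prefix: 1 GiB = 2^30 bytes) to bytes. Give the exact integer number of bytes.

100 × 1,073,741,824 = 107,374,182,400 bytes  (1 GiB = 2^30 bytes)

107,374,182,400 bytes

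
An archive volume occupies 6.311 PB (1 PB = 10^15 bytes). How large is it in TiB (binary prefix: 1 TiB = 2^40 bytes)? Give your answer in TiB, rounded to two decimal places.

5,739.82 TiB

6.311 PB = 6.311 × 10^15 bytes = 6,311,000,000,000,000 bytes
1 TiB = 2^40 bytes = 1,099,511,627,776 bytes
6,311,000,000,000,000 / 1,099,511,627,776 = 5,739.82 TiB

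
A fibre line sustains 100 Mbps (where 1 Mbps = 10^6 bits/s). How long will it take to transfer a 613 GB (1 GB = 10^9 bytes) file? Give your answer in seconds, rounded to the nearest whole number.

613 GB = 613,000,000,000 bytes = 4,904,000,000,000 bits
100 Mbps = 100,000,000 bits/s
time = 4,904,000,000,000 / 100,000,000 = 49,040 s

49,040 seconds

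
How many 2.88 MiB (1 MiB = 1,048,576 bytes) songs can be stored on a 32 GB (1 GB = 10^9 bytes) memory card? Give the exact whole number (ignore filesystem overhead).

Capacity: 32 GB = 32,000,000,000 bytes
Per item: 2.88 MiB = 3,019,898.88 bytes
⌊32,000,000,000 / 3,019,898.88⌋ = 10,596

10,596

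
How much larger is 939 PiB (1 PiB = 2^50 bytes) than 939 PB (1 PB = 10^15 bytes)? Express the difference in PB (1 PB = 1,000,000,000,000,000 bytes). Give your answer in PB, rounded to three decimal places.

118.220 PB

939 PiB = 939 × 1,125,899,906,842,624 = 1,057,220,012,525,223,936 bytes
939 PB = 939 × 1,000,000,000,000,000 = 939,000,000,000,000,000 bytes
difference = 118,220,012,525,223,936 bytes
118,220,012,525,223,936 / 1,000,000,000,000,000 = 118.220 PB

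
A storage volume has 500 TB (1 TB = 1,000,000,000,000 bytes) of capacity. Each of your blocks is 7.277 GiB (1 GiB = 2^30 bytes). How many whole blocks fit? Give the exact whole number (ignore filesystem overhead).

Capacity: 500 TB = 500,000,000,000,000 bytes
Per item: 7.277 GiB = 7,813,619,253.248 bytes
⌊500,000,000,000,000 / 7,813,619,253.248⌋ = 63,990

63,990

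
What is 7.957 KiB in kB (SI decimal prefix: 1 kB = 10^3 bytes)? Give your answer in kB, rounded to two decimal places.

8.15 kB

7.957 KiB = 7.957 × 2^10 bytes = 8,147.968 bytes
1 kB = 10^3 bytes = 1,000 bytes
8,147.968 / 1,000 = 8.15 kB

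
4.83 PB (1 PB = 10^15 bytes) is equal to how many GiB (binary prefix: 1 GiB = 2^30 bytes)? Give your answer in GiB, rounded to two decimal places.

4,498,288.04 GiB

4.83 PB = 4.83 × 10^15 bytes = 4,830,000,000,000,000 bytes
1 GiB = 1,073,741,824 bytes
4,830,000,000,000,000 / 1,073,741,824 = 4,498,288.04 GiB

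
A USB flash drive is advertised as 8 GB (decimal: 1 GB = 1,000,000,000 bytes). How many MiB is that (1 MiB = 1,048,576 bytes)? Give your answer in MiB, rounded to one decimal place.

7,629.4 MiB

8 GB = 8 × 10^9 bytes = 8,000,000,000 bytes
1 MiB = 2^20 bytes = 1,048,576 bytes
8,000,000,000 / 1,048,576 = 7,629.4 MiB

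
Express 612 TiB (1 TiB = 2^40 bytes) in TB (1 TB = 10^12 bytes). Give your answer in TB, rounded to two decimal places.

612 TiB × 1,099,511,627,776 bytes/TiB = 672,901,116,198,912 bytes
1 TB = 1,000,000,000,000 bytes
672,901,116,198,912 / 1,000,000,000,000 = 672.90 TB

672.90 TB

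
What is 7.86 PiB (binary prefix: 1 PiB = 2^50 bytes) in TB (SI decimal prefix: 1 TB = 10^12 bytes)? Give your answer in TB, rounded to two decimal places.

7.86 PiB = 7.86 × 2^50 bytes = 8,849,573,267,783,024.64 bytes
1 TB = 10^12 bytes = 1,000,000,000,000 bytes
8,849,573,267,783,024.64 / 1,000,000,000,000 = 8,849.57 TB

8,849.57 TB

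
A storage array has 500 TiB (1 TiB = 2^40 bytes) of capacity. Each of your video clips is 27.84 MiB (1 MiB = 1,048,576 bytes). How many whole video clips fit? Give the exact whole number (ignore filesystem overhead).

Capacity: 500 TiB = 549,755,813,888,000 bytes
Per item: 27.84 MiB = 29,192,355.84 bytes
⌊549,755,813,888,000 / 29,192,355.84⌋ = 18,832,183

18,832,183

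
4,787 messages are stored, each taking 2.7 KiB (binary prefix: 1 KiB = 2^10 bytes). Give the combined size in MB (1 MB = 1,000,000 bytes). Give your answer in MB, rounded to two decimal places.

13.24 MB

Total = 4,787 × 2.7 KiB = 12924.9 KiB
= 12924.9 × 1,024 bytes = 13,235,097.6 bytes
1 MB = 1,000,000 bytes
13,235,097.6 / 1,000,000 = 13.24 MB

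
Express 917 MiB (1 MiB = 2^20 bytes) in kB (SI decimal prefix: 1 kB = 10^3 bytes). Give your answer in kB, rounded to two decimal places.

917 MiB = 917 × 2^20 bytes = 961,544,192 bytes
1 kB = 10^3 bytes = 1,000 bytes
961,544,192 / 1,000 = 961,544.19 kB

961,544.19 kB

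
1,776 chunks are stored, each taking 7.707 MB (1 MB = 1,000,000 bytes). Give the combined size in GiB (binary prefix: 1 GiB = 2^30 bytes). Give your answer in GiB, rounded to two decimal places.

12.75 GiB

Total = 1,776 × 7.707 MB = 13687.632 MB
= 13687.632 × 1,000,000 bytes = 13,687,632,000 bytes
1 GiB = 1,073,741,824 bytes
13,687,632,000 / 1,073,741,824 = 12.75 GiB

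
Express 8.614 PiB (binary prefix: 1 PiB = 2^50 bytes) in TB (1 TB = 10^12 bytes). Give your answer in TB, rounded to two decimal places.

9,698.50 TB

8.614 PiB × 1,125,899,906,842,624 bytes/PiB = 9,698,501,797,542,363.136 bytes
1 TB = 1,000,000,000,000 bytes
9,698,501,797,542,363.136 / 1,000,000,000,000 = 9,698.50 TB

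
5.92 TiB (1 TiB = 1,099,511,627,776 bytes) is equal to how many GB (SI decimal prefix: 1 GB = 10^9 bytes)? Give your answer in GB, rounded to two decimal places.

6,509.11 GB

5.92 TiB = 5.92 × 2^40 bytes = 6,509,108,836,433.92 bytes
1 GB = 1,000,000,000 bytes
6,509,108,836,433.92 / 1,000,000,000 = 6,509.11 GB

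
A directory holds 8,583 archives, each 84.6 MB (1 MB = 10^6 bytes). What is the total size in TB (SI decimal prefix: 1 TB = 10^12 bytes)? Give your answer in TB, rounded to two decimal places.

0.73 TB

Total = 8,583 × 84.6 MB = 726121.8 MB
= 726121.8 × 1,000,000 bytes = 726,121,800,000 bytes
1 TB = 1,000,000,000,000 bytes
726,121,800,000 / 1,000,000,000,000 = 0.73 TB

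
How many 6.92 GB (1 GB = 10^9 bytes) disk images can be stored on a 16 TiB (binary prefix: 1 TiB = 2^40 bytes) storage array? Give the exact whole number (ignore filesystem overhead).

Capacity: 16 TiB = 17,592,186,044,416 bytes
Per item: 6.92 GB = 6,920,000,000 bytes
⌊17,592,186,044,416 / 6,920,000,000⌋ = 2,542

2,542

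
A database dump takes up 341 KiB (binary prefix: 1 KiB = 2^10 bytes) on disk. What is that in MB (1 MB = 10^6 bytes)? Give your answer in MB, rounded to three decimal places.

341 KiB × 1,024 bytes/KiB = 349,184 bytes
1 MB = 1,000,000 bytes
349,184 / 1,000,000 = 0.349 MB

0.349 MB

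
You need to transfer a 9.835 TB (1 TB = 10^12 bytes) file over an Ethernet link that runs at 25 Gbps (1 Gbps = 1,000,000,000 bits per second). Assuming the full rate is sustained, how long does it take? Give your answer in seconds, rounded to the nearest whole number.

3,147 seconds

9.835 TB = 9,835,000,000,000 bytes = 78,680,000,000,000 bits
25 Gbps = 25,000,000,000 bits/s
time = 78,680,000,000,000 / 25,000,000,000 = 3,147 s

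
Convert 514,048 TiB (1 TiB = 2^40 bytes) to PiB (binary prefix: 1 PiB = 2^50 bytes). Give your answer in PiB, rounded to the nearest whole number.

502 PiB

514,048 TiB = 514,048 × 2^40 bytes = 565,201,753,234,997,248 bytes
1 PiB = 1,125,899,906,842,624 bytes
565,201,753,234,997,248 / 1,125,899,906,842,624 = 502 PiB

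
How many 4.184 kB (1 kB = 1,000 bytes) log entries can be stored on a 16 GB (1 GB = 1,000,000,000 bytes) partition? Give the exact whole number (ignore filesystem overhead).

3,824,091

Capacity: 16 GB = 16,000,000,000 bytes
Per item: 4.184 kB = 4,184 bytes
⌊16,000,000,000 / 4,184⌋ = 3,824,091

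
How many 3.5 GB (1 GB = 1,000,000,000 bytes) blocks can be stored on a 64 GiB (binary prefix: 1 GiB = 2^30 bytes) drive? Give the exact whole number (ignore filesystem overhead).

Capacity: 64 GiB = 68,719,476,736 bytes
Per item: 3.5 GB = 3,500,000,000 bytes
⌊68,719,476,736 / 3,500,000,000⌋ = 19

19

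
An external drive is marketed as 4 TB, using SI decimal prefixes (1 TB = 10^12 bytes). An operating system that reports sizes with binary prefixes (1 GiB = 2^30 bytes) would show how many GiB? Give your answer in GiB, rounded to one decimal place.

4 TB × 1,000,000,000,000 bytes/TB = 4,000,000,000,000 bytes
1 GiB = 2^30 bytes = 1,073,741,824 bytes
4,000,000,000,000 / 1,073,741,824 = 3,725.3 GiB

3,725.3 GiB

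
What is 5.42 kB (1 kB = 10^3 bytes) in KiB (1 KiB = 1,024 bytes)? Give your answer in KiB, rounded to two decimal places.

5.42 kB = 5.42 × 10^3 bytes = 5,420 bytes
1 KiB = 1,024 bytes
5,420 / 1,024 = 5.29 KiB

5.29 KiB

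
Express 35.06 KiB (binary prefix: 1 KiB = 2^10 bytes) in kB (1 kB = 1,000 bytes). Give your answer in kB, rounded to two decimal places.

35.90 kB

35.06 KiB × 1,024 bytes/KiB = 35,901.44 bytes
1 kB = 10^3 bytes = 1,000 bytes
35,901.44 / 1,000 = 35.90 kB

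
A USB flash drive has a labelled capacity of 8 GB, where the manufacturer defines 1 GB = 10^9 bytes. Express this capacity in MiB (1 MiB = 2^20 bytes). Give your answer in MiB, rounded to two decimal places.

8 GB × 1,000,000,000 bytes/GB = 8,000,000,000 bytes
1 MiB = 1,048,576 bytes
8,000,000,000 / 1,048,576 = 7,629.39 MiB

7,629.39 MiB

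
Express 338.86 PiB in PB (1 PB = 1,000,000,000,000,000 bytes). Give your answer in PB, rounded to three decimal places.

381.522 PB

338.86 PiB = 338.86 × 2^50 bytes = 381,522,442,432,691,568.64 bytes
1 PB = 10^15 bytes = 1,000,000,000,000,000 bytes
381,522,442,432,691,568.64 / 1,000,000,000,000,000 = 381.522 PB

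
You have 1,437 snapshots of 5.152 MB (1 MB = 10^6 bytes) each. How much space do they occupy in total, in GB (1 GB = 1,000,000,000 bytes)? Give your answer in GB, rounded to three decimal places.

Total = 1,437 × 5.152 MB = 7403.424 MB
= 7403.424 × 1,000,000 bytes = 7,403,424,000 bytes
1 GB = 1,000,000,000 bytes
7,403,424,000 / 1,000,000,000 = 7.403 GB

7.403 GB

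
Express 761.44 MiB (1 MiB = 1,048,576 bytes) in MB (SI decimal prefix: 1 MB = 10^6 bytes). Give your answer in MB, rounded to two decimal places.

761.44 MiB × 1,048,576 bytes/MiB = 798,427,709.44 bytes
1 MB = 10^6 bytes = 1,000,000 bytes
798,427,709.44 / 1,000,000 = 798.43 MB

798.43 MB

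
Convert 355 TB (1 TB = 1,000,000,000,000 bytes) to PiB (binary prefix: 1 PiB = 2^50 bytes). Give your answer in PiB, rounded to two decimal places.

0.32 PiB

355 TB × 1,000,000,000,000 bytes/TB = 355,000,000,000,000 bytes
1 PiB = 1,125,899,906,842,624 bytes
355,000,000,000,000 / 1,125,899,906,842,624 = 0.32 PiB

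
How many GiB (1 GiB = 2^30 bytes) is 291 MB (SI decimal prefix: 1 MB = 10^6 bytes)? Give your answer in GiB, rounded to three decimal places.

0.271 GiB

291 MB × 1,000,000 bytes/MB = 291,000,000 bytes
1 GiB = 1,073,741,824 bytes
291,000,000 / 1,073,741,824 = 0.271 GiB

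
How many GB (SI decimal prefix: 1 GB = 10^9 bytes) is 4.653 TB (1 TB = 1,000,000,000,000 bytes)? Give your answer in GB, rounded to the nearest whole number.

4.653 TB = 4.653 × 10^12 bytes = 4,653,000,000,000 bytes
1 GB = 1,000,000,000 bytes
4,653,000,000,000 / 1,000,000,000 = 4,653 GB

4,653 GB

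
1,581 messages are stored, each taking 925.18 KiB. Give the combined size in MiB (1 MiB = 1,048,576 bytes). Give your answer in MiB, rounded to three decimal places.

1,428.427 MiB

Total = 1,581 × 925.18 KiB = 1462709.58 KiB
= 1462709.58 × 1,024 bytes = 1,497,814,609.92 bytes
1 MiB = 1,048,576 bytes
1,497,814,609.92 / 1,048,576 = 1,428.427 MiB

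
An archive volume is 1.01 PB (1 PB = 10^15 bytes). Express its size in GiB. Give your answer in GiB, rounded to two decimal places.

1.01 PB × 1,000,000,000,000,000 bytes/PB = 1,010,000,000,000,000 bytes
1 GiB = 2^30 bytes = 1,073,741,824 bytes
1,010,000,000,000,000 / 1,073,741,824 = 940,635.80 GiB

940,635.80 GiB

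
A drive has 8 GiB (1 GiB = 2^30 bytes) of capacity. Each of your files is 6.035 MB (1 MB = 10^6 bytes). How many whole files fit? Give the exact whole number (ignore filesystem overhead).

1,423

Capacity: 8 GiB = 8,589,934,592 bytes
Per item: 6.035 MB = 6,035,000 bytes
⌊8,589,934,592 / 6,035,000⌋ = 1,423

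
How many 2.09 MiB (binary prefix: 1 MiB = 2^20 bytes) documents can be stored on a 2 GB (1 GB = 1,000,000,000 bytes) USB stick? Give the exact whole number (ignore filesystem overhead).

Capacity: 2 GB = 2,000,000,000 bytes
Per item: 2.09 MiB = 2,191,523.84 bytes
⌊2,000,000,000 / 2,191,523.84⌋ = 912

912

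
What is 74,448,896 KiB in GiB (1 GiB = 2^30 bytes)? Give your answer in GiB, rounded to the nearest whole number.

71 GiB

74,448,896 KiB = 74,448,896 × 2^10 bytes = 76,235,669,504 bytes
1 GiB = 1,073,741,824 bytes
76,235,669,504 / 1,073,741,824 = 71 GiB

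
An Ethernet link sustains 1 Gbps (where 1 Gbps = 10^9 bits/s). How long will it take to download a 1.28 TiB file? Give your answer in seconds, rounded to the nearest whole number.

11,259 seconds

1.28 TiB = 1,407,374,883,553.28 bytes = 11,258,999,068,426.24 bits
1 Gbps = 1,000,000,000 bits/s
time = 11,258,999,068,426.24 / 1,000,000,000 = 11,259 s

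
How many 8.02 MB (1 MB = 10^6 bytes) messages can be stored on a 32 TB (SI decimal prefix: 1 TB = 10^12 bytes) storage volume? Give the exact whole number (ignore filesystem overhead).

Capacity: 32 TB = 32,000,000,000,000 bytes
Per item: 8.02 MB = 8,020,000 bytes
⌊32,000,000,000,000 / 8,020,000⌋ = 3,990,024

3,990,024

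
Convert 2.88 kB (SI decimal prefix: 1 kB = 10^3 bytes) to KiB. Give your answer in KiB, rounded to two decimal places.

2.88 kB = 2.88 × 10^3 bytes = 2,880 bytes
1 KiB = 1,024 bytes
2,880 / 1,024 = 2.81 KiB

2.81 KiB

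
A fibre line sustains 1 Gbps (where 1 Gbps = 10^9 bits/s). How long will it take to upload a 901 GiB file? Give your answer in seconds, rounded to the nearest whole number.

7,740 seconds

901 GiB = 967,441,383,424 bytes = 7,739,531,067,392 bits
1 Gbps = 1,000,000,000 bits/s
time = 7,739,531,067,392 / 1,000,000,000 = 7,740 s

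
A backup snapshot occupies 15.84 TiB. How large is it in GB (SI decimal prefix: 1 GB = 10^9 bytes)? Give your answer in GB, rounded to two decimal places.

15.84 TiB × 1,099,511,627,776 bytes/TiB = 17,416,264,183,971.84 bytes
1 GB = 1,000,000,000 bytes
17,416,264,183,971.84 / 1,000,000,000 = 17,416.26 GB

17,416.26 GB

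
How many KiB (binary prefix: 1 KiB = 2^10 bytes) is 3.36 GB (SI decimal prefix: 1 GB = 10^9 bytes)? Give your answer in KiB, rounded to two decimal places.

3,281,250.00 KiB

3.36 GB = 3.36 × 10^9 bytes = 3,360,000,000 bytes
1 KiB = 2^10 bytes = 1,024 bytes
3,360,000,000 / 1,024 = 3,281,250.00 KiB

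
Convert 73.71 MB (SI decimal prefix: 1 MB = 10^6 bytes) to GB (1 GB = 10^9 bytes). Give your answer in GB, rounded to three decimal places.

73.71 MB = 73.71 × 10^6 bytes = 73,710,000 bytes
1 GB = 1,000,000,000 bytes
73,710,000 / 1,000,000,000 = 0.074 GB

0.074 GB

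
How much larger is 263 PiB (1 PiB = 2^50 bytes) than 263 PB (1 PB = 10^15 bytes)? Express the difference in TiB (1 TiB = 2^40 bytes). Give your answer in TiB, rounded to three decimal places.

30,114.893 TiB

263 PiB = 263 × 1,125,899,906,842,624 = 296,111,675,499,610,112 bytes
263 PB = 263 × 1,000,000,000,000,000 = 263,000,000,000,000,000 bytes
difference = 33,111,675,499,610,112 bytes
33,111,675,499,610,112 / 1,099,511,627,776 = 30,114.893 TiB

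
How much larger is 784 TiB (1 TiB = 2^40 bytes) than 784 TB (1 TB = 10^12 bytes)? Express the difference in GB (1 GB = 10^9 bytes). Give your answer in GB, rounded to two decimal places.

784 TiB = 784 × 1,099,511,627,776 = 862,017,116,176,384 bytes
784 TB = 784 × 1,000,000,000,000 = 784,000,000,000,000 bytes
difference = 78,017,116,176,384 bytes
78,017,116,176,384 / 1,000,000,000 = 78,017.12 GB

78,017.12 GB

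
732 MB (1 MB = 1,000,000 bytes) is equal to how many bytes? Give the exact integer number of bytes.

732 × 1,000,000 = 732,000,000 bytes  (1 MB = 10^6 bytes)

732,000,000 bytes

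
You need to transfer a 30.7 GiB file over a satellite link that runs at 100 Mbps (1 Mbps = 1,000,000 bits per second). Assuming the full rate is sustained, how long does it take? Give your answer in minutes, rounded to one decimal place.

30.7 GiB = 32,963,873,996.8 bytes = 263,710,991,974.4 bits
100 Mbps = 100,000,000 bits/s
time = 263,710,991,974.4 / 100,000,000 = 2,637.11 s
2,637.11 s / 60 = 44.0 minutes

44.0 minutes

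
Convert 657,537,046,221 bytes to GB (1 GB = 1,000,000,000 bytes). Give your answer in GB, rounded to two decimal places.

657.54 GB

657,537,046,221 bytes given.
1 GB = 10^9 bytes = 1,000,000,000 bytes
657,537,046,221 / 1,000,000,000 = 657.54 GB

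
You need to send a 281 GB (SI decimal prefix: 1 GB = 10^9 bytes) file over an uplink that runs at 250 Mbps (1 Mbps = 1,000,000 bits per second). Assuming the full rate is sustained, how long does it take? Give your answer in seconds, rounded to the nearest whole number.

8,992 seconds

281 GB = 281,000,000,000 bytes = 2,248,000,000,000 bits
250 Mbps = 250,000,000 bits/s
time = 2,248,000,000,000 / 250,000,000 = 8,992 s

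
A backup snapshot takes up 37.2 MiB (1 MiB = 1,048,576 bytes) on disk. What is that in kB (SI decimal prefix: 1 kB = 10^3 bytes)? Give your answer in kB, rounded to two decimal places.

39,007.03 kB

37.2 MiB × 1,048,576 bytes/MiB = 39,007,027.2 bytes
1 kB = 10^3 bytes = 1,000 bytes
39,007,027.2 / 1,000 = 39,007.03 kB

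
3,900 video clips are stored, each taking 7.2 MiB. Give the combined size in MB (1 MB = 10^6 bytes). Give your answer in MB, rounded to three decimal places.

Total = 3,900 × 7.2 MiB = 28,080 MiB
= 28,080 × 1,048,576 bytes = 29,444,014,080 bytes
1 MB = 1,000,000 bytes
29,444,014,080 / 1,000,000 = 29,444.014 MB

29,444.014 MB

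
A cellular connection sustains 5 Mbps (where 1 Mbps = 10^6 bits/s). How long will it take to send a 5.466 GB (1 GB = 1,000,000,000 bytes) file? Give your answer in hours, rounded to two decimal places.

5.466 GB = 5,466,000,000 bytes = 43,728,000,000 bits
5 Mbps = 5,000,000 bits/s
time = 43,728,000,000 / 5,000,000 = 8,745.6000 s
8,745.6000 s / 3600 = 2.43 hours

2.43 hours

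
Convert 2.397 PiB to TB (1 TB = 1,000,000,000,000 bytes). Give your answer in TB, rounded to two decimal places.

2.397 PiB = 2.397 × 2^50 bytes = 2,698,782,076,701,769.728 bytes
1 TB = 1,000,000,000,000 bytes
2,698,782,076,701,769.728 / 1,000,000,000,000 = 2,698.78 TB

2,698.78 TB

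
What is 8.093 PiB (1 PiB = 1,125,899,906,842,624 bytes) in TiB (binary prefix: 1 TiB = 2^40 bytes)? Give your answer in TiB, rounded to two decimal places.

8.093 PiB × 1,125,899,906,842,624 bytes/PiB = 9,111,907,946,077,356.032 bytes
1 TiB = 1,099,511,627,776 bytes
9,111,907,946,077,356.032 / 1,099,511,627,776 = 8,287.23 TiB

8,287.23 TiB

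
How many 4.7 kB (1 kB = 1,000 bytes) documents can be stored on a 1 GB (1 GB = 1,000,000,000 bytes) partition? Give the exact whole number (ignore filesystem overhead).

Capacity: 1 GB = 1,000,000,000 bytes
Per item: 4.7 kB = 4,700 bytes
⌊1,000,000,000 / 4,700⌋ = 212,765

212,765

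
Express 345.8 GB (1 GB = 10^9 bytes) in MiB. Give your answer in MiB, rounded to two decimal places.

329,780.58 MiB

345.8 GB × 1,000,000,000 bytes/GB = 345,800,000,000 bytes
1 MiB = 2^20 bytes = 1,048,576 bytes
345,800,000,000 / 1,048,576 = 329,780.58 MiB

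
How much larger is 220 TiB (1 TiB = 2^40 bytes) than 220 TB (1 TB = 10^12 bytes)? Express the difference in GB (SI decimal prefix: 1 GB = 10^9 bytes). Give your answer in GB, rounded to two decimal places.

21,892.56 GB

220 TiB = 220 × 1,099,511,627,776 = 241,892,558,110,720 bytes
220 TB = 220 × 1,000,000,000,000 = 220,000,000,000,000 bytes
difference = 21,892,558,110,720 bytes
21,892,558,110,720 / 1,000,000,000 = 21,892.56 GB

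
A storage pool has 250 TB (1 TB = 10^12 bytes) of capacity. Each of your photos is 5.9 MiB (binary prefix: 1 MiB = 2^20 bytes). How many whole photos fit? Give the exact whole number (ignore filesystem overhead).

40,409,928

Capacity: 250 TB = 250,000,000,000,000 bytes
Per item: 5.9 MiB = 6,186,598.4 bytes
⌊250,000,000,000,000 / 6,186,598.4⌋ = 40,409,928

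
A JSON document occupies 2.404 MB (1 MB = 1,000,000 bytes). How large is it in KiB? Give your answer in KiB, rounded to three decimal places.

2,347.656 KiB

2.404 MB = 2.404 × 10^6 bytes = 2,404,000 bytes
1 KiB = 2^10 bytes = 1,024 bytes
2,404,000 / 1,024 = 2,347.656 KiB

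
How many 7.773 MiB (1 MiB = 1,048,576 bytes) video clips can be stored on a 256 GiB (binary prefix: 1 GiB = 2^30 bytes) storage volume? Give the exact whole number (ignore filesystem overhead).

33,724

Capacity: 256 GiB = 274,877,906,944 bytes
Per item: 7.773 MiB = 8,150,581.248 bytes
⌊274,877,906,944 / 8,150,581.248⌋ = 33,724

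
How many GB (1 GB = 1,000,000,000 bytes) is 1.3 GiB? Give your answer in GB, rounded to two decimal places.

1.40 GB

1.3 GiB = 1.3 × 2^30 bytes = 1,395,864,371.2 bytes
1 GB = 10^9 bytes = 1,000,000,000 bytes
1,395,864,371.2 / 1,000,000,000 = 1.40 GB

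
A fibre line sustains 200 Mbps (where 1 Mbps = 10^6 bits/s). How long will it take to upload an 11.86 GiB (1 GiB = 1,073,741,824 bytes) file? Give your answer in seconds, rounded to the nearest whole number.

11.86 GiB = 12,734,578,032.64 bytes = 101,876,624,261.12 bits
200 Mbps = 200,000,000 bits/s
time = 101,876,624,261.12 / 200,000,000 = 509 s

509 seconds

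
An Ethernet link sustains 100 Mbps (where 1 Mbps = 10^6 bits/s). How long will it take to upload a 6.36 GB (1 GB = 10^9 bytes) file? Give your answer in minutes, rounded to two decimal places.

8.48 minutes

6.36 GB = 6,360,000,000 bytes = 50,880,000,000 bits
100 Mbps = 100,000,000 bits/s
time = 50,880,000,000 / 100,000,000 = 508.800 s
508.800 s / 60 = 8.48 minutes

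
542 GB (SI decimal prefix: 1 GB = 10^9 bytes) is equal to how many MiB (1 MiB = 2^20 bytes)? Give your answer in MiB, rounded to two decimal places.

516,891.48 MiB

542 GB = 542 × 10^9 bytes = 542,000,000,000 bytes
1 MiB = 1,048,576 bytes
542,000,000,000 / 1,048,576 = 516,891.48 MiB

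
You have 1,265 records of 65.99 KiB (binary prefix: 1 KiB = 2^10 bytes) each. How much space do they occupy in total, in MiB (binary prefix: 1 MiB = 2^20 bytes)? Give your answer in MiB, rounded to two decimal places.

Total = 1,265 × 65.99 KiB = 83477.35 KiB
= 83477.35 × 1,024 bytes = 85,480,806.4 bytes
1 MiB = 1,048,576 bytes
85,480,806.4 / 1,048,576 = 81.52 MiB

81.52 MiB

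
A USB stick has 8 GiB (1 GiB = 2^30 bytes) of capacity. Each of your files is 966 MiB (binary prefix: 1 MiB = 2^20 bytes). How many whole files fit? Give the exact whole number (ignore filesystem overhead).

8

Capacity: 8 GiB = 8,589,934,592 bytes
Per item: 966 MiB = 1,012,924,416 bytes
⌊8,589,934,592 / 1,012,924,416⌋ = 8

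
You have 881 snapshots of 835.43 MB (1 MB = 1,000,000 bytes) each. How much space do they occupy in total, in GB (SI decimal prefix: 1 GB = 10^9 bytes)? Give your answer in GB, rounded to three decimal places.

Total = 881 × 835.43 MB = 736013.83 MB
= 736013.83 × 1,000,000 bytes = 736,013,830,000 bytes
1 GB = 1,000,000,000 bytes
736,013,830,000 / 1,000,000,000 = 736.014 GB

736.014 GB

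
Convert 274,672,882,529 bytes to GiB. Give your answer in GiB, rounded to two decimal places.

274,672,882,529 bytes given.
1 GiB = 1,073,741,824 bytes
274,672,882,529 / 1,073,741,824 = 255.81 GiB

255.81 GiB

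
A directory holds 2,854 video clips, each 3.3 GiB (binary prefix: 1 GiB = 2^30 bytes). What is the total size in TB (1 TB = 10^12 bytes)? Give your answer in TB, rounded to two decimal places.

Total = 2,854 × 3.3 GiB = 9418.2 GiB
= 9418.2 × 1,073,741,824 bytes = 10,112,715,246,796.8 bytes
1 TB = 1,000,000,000,000 bytes
10,112,715,246,796.8 / 1,000,000,000,000 = 10.11 TB

10.11 TB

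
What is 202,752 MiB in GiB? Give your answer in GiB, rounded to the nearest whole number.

202,752 MiB = 202,752 × 2^20 bytes = 212,600,881,152 bytes
1 GiB = 2^30 bytes = 1,073,741,824 bytes
212,600,881,152 / 1,073,741,824 = 198 GiB

198 GiB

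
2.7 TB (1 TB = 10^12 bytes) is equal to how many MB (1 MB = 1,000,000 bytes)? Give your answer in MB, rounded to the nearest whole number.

2,700,000 MB

2.7 TB = 2.7 × 10^12 bytes = 2,700,000,000,000 bytes
1 MB = 1,000,000 bytes
2,700,000,000,000 / 1,000,000 = 2,700,000 MB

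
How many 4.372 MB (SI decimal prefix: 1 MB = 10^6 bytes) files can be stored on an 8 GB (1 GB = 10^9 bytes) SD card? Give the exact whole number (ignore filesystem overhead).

1,829

Capacity: 8 GB = 8,000,000,000 bytes
Per item: 4.372 MB = 4,372,000 bytes
⌊8,000,000,000 / 4,372,000⌋ = 1,829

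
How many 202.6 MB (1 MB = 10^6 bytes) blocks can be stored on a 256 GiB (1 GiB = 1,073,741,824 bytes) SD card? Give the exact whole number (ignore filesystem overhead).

Capacity: 256 GiB = 274,877,906,944 bytes
Per item: 202.6 MB = 202,600,000 bytes
⌊274,877,906,944 / 202,600,000⌋ = 1,356

1,356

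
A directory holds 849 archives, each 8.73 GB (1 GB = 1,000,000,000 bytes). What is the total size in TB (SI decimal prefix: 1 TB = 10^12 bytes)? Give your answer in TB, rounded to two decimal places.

Total = 849 × 8.73 GB = 7411.77 GB
= 7411.77 × 1,000,000,000 bytes = 7,411,770,000,000 bytes
1 TB = 1,000,000,000,000 bytes
7,411,770,000,000 / 1,000,000,000,000 = 7.41 TB

7.41 TB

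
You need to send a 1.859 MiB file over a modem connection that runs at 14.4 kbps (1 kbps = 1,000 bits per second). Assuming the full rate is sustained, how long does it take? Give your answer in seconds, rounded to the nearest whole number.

1.859 MiB = 1,949,302.784 bytes = 15,594,422.272 bits
14.4 kbps = 14,400 bits/s
time = 15,594,422.272 / 14,400 = 1,083 s

1,083 seconds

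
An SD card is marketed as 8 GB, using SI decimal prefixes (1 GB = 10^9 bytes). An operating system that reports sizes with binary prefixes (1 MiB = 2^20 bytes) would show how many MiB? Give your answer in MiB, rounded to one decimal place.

7,629.4 MiB

8 GB = 8 × 10^9 bytes = 8,000,000,000 bytes
1 MiB = 1,048,576 bytes
8,000,000,000 / 1,048,576 = 7,629.4 MiB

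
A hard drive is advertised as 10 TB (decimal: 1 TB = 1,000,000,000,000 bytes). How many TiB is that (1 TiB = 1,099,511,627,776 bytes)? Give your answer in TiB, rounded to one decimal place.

10 TB × 1,000,000,000,000 bytes/TB = 10,000,000,000,000 bytes
1 TiB = 1,099,511,627,776 bytes
10,000,000,000,000 / 1,099,511,627,776 = 9.1 TiB

9.1 TiB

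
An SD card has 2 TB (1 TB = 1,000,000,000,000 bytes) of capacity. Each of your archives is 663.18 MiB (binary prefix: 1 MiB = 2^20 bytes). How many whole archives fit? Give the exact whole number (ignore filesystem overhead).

2,876

Capacity: 2 TB = 2,000,000,000,000 bytes
Per item: 663.18 MiB = 695,394,631.68 bytes
⌊2,000,000,000,000 / 695,394,631.68⌋ = 2,876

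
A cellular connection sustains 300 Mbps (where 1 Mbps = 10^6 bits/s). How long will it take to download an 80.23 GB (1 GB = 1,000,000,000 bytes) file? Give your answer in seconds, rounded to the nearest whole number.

2,139 seconds

80.23 GB = 80,230,000,000 bytes = 641,840,000,000 bits
300 Mbps = 300,000,000 bits/s
time = 641,840,000,000 / 300,000,000 = 2,139 s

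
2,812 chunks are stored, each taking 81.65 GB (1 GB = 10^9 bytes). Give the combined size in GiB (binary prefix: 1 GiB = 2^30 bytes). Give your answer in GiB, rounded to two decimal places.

Total = 2,812 × 81.65 GB = 229599.8 GB
= 229599.8 × 1,000,000,000 bytes = 229,599,800,000,000 bytes
1 GiB = 1,073,741,824 bytes
229,599,800,000,000 / 1,073,741,824 = 213,831.48 GiB

213,831.48 GiB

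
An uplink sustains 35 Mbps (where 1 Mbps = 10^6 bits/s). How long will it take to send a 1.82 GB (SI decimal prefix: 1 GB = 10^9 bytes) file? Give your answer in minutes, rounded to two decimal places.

1.82 GB = 1,820,000,000 bytes = 14,560,000,000 bits
35 Mbps = 35,000,000 bits/s
time = 14,560,000,000 / 35,000,000 = 416.000 s
416.000 s / 60 = 6.93 minutes

6.93 minutes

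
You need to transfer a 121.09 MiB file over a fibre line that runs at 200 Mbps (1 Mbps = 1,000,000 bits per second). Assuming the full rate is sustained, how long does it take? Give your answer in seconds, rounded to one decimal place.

5.1 seconds

121.09 MiB = 126,972,067.84 bytes = 1,015,776,542.72 bits
200 Mbps = 200,000,000 bits/s
time = 1,015,776,542.72 / 200,000,000 = 5.1 s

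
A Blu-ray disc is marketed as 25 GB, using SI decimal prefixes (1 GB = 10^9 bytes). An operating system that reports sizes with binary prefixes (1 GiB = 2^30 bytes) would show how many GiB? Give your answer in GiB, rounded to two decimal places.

25 GB = 25 × 10^9 bytes = 25,000,000,000 bytes
1 GiB = 2^30 bytes = 1,073,741,824 bytes
25,000,000,000 / 1,073,741,824 = 23.28 GiB

23.28 GiB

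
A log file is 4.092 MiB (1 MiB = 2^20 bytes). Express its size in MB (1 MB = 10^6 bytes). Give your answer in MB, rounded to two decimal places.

4.092 MiB × 1,048,576 bytes/MiB = 4,290,772.992 bytes
1 MB = 1,000,000 bytes
4,290,772.992 / 1,000,000 = 4.29 MB

4.29 MB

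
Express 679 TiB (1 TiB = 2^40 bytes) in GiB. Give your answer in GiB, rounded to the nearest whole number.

695,296 GiB

679 TiB = 679 × 2^40 bytes = 746,568,395,259,904 bytes
1 GiB = 2^30 bytes = 1,073,741,824 bytes
746,568,395,259,904 / 1,073,741,824 = 695,296 GiB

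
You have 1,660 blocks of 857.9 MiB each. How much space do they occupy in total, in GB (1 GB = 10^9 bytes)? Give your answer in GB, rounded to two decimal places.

Total = 1,660 × 857.9 MiB = 1,424,114 MiB
= 1,424,114 × 1,048,576 bytes = 1,493,291,761,664 bytes
1 GB = 1,000,000,000 bytes
1,493,291,761,664 / 1,000,000,000 = 1,493.29 GB

1,493.29 GB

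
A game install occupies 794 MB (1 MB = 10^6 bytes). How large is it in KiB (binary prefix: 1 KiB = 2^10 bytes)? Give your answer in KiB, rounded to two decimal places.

794 MB × 1,000,000 bytes/MB = 794,000,000 bytes
1 KiB = 1,024 bytes
794,000,000 / 1,024 = 775,390.63 KiB

775,390.63 KiB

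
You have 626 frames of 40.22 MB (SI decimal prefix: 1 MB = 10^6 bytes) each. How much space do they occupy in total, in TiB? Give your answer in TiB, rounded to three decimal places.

0.023 TiB

Total = 626 × 40.22 MB = 25177.72 MB
= 25177.72 × 1,000,000 bytes = 25,177,720,000 bytes
1 TiB = 1,099,511,627,776 bytes
25,177,720,000 / 1,099,511,627,776 = 0.023 TiB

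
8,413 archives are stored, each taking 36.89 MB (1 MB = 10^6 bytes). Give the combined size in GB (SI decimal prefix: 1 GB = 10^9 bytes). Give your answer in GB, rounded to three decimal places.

Total = 8,413 × 36.89 MB = 310355.57 MB
= 310355.57 × 1,000,000 bytes = 310,355,570,000 bytes
1 GB = 1,000,000,000 bytes
310,355,570,000 / 1,000,000,000 = 310.356 GB

310.356 GB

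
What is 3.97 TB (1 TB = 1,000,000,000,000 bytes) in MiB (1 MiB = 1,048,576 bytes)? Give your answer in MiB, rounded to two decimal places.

3,786,087.04 MiB

3.97 TB × 1,000,000,000,000 bytes/TB = 3,970,000,000,000 bytes
1 MiB = 2^20 bytes = 1,048,576 bytes
3,970,000,000,000 / 1,048,576 = 3,786,087.04 MiB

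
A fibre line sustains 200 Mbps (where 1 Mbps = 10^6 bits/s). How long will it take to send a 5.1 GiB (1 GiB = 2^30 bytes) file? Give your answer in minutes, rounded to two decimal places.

5.1 GiB = 5,476,083,302.4 bytes = 43,808,666,419.2 bits
200 Mbps = 200,000,000 bits/s
time = 43,808,666,419.2 / 200,000,000 = 219.043 s
219.043 s / 60 = 3.65 minutes

3.65 minutes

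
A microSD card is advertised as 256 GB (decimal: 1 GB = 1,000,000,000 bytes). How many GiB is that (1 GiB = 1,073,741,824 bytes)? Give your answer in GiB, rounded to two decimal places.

238.42 GiB

256 GB = 256 × 10^9 bytes = 256,000,000,000 bytes
1 GiB = 2^30 bytes = 1,073,741,824 bytes
256,000,000,000 / 1,073,741,824 = 238.42 GiB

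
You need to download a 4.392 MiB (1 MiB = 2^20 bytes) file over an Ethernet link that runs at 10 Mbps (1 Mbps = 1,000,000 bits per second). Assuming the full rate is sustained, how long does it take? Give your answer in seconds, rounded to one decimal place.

4.392 MiB = 4,605,345.792 bytes = 36,842,766.336 bits
10 Mbps = 10,000,000 bits/s
time = 36,842,766.336 / 10,000,000 = 3.7 s

3.7 seconds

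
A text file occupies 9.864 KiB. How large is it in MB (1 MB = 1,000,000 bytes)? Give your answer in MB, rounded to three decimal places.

0.010 MB

9.864 KiB × 1,024 bytes/KiB = 10,100.736 bytes
1 MB = 10^6 bytes = 1,000,000 bytes
10,100.736 / 1,000,000 = 0.010 MB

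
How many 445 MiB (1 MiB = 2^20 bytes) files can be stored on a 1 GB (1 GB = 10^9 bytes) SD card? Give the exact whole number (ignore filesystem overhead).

Capacity: 1 GB = 1,000,000,000 bytes
Per item: 445 MiB = 466,616,320 bytes
⌊1,000,000,000 / 466,616,320⌋ = 2

2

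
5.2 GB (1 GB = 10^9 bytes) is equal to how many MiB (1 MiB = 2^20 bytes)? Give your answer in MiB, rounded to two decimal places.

5.2 GB × 1,000,000,000 bytes/GB = 5,200,000,000 bytes
1 MiB = 1,048,576 bytes
5,200,000,000 / 1,048,576 = 4,959.11 MiB

4,959.11 MiB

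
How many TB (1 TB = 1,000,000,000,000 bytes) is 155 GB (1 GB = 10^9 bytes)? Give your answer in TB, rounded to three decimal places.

155 GB = 155 × 10^9 bytes = 155,000,000,000 bytes
1 TB = 1,000,000,000,000 bytes
155,000,000,000 / 1,000,000,000,000 = 0.155 TB

0.155 TB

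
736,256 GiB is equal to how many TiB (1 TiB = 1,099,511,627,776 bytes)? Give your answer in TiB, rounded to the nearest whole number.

736,256 GiB × 1,073,741,824 bytes/GiB = 790,548,860,370,944 bytes
1 TiB = 1,099,511,627,776 bytes
790,548,860,370,944 / 1,099,511,627,776 = 719 TiB

719 TiB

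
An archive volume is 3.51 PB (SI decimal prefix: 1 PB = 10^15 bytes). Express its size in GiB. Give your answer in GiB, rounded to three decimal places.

3,268,942.237 GiB

3.51 PB × 1,000,000,000,000,000 bytes/PB = 3,510,000,000,000,000 bytes
1 GiB = 2^30 bytes = 1,073,741,824 bytes
3,510,000,000,000,000 / 1,073,741,824 = 3,268,942.237 GiB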